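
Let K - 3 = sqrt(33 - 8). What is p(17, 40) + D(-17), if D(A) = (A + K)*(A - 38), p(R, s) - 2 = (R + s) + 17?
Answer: 571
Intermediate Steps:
K = 8 (K = 3 + sqrt(33 - 8) = 3 + sqrt(25) = 3 + 5 = 8)
p(R, s) = 19 + R + s (p(R, s) = 2 + ((R + s) + 17) = 2 + (17 + R + s) = 19 + R + s)
D(A) = (-38 + A)*(8 + A) (D(A) = (A + 8)*(A - 38) = (8 + A)*(-38 + A) = (-38 + A)*(8 + A))
p(17, 40) + D(-17) = (19 + 17 + 40) + (-304 + (-17)**2 - 30*(-17)) = 76 + (-304 + 289 + 510) = 76 + 495 = 571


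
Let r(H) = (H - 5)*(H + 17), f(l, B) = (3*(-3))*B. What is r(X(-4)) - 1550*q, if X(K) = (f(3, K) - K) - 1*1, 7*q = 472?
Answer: -718272/7 ≈ -1.0261e+5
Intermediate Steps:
q = 472/7 (q = (1/7)*472 = 472/7 ≈ 67.429)
f(l, B) = -9*B
X(K) = -1 - 10*K (X(K) = (-9*K - K) - 1*1 = -10*K - 1 = -1 - 10*K)
r(H) = (-5 + H)*(17 + H)
r(X(-4)) - 1550*q = (-85 + (-1 - 10*(-4))**2 + 12*(-1 - 10*(-4))) - 1550*472/7 = (-85 + (-1 + 40)**2 + 12*(-1 + 40)) - 731600/7 = (-85 + 39**2 + 12*39) - 731600/7 = (-85 + 1521 + 468) - 731600/7 = 1904 - 731600/7 = -718272/7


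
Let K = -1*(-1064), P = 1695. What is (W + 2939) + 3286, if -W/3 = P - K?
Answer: 4332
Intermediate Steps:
K = 1064
W = -1893 (W = -3*(1695 - 1*1064) = -3*(1695 - 1064) = -3*631 = -1893)
(W + 2939) + 3286 = (-1893 + 2939) + 3286 = 1046 + 3286 = 4332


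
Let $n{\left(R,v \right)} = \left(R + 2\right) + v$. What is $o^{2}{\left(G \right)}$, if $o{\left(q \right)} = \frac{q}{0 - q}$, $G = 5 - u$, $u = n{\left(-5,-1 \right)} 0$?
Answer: $1$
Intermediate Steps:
$n{\left(R,v \right)} = 2 + R + v$ ($n{\left(R,v \right)} = \left(2 + R\right) + v = 2 + R + v$)
$u = 0$ ($u = \left(2 - 5 - 1\right) 0 = \left(-4\right) 0 = 0$)
$G = 5$ ($G = 5 - 0 = 5 + 0 = 5$)
$o{\left(q \right)} = -1$ ($o{\left(q \right)} = \frac{q}{\left(-1\right) q} = q \left(- \frac{1}{q}\right) = -1$)
$o^{2}{\left(G \right)} = \left(-1\right)^{2} = 1$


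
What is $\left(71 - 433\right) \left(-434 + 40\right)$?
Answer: $142628$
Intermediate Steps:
$\left(71 - 433\right) \left(-434 + 40\right) = \left(-362\right) \left(-394\right) = 142628$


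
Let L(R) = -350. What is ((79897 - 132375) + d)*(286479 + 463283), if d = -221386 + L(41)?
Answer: -205595237068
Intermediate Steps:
d = -221736 (d = -221386 - 350 = -221736)
((79897 - 132375) + d)*(286479 + 463283) = ((79897 - 132375) - 221736)*(286479 + 463283) = (-52478 - 221736)*749762 = -274214*749762 = -205595237068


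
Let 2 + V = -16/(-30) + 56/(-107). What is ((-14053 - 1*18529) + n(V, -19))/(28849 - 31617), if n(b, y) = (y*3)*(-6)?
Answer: 2015/173 ≈ 11.647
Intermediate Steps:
V = -3194/1605 (V = -2 + (-16/(-30) + 56/(-107)) = -2 + (-16*(-1/30) + 56*(-1/107)) = -2 + (8/15 - 56/107) = -2 + 16/1605 = -3194/1605 ≈ -1.9900)
n(b, y) = -18*y (n(b, y) = (3*y)*(-6) = -18*y)
((-14053 - 1*18529) + n(V, -19))/(28849 - 31617) = ((-14053 - 1*18529) - 18*(-19))/(28849 - 31617) = ((-14053 - 18529) + 342)/(-2768) = (-32582 + 342)*(-1/2768) = -32240*(-1/2768) = 2015/173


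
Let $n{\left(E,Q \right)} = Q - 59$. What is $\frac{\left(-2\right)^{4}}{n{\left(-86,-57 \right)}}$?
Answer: $- \frac{4}{29} \approx -0.13793$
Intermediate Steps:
$n{\left(E,Q \right)} = -59 + Q$ ($n{\left(E,Q \right)} = Q - 59 = -59 + Q$)
$\frac{\left(-2\right)^{4}}{n{\left(-86,-57 \right)}} = \frac{\left(-2\right)^{4}}{-59 - 57} = \frac{16}{-116} = 16 \left(- \frac{1}{116}\right) = - \frac{4}{29}$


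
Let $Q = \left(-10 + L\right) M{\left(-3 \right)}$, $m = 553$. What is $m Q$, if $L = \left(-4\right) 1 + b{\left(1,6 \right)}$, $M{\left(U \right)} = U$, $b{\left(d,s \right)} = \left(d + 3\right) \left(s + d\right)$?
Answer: $-23226$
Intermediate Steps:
$b{\left(d,s \right)} = \left(3 + d\right) \left(d + s\right)$
$L = 24$ ($L = \left(-4\right) 1 + \left(1^{2} + 3 \cdot 1 + 3 \cdot 6 + 1 \cdot 6\right) = -4 + \left(1 + 3 + 18 + 6\right) = -4 + 28 = 24$)
$Q = -42$ ($Q = \left(-10 + 24\right) \left(-3\right) = 14 \left(-3\right) = -42$)
$m Q = 553 \left(-42\right) = -23226$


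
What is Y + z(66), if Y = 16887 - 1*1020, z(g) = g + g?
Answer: 15999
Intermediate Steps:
z(g) = 2*g
Y = 15867 (Y = 16887 - 1020 = 15867)
Y + z(66) = 15867 + 2*66 = 15867 + 132 = 15999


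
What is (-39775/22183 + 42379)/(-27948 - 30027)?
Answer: -313351194/428686475 ≈ -0.73096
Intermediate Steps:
(-39775/22183 + 42379)/(-27948 - 30027) = (-39775*1/22183 + 42379)/(-57975) = (-39775/22183 + 42379)*(-1/57975) = (940053582/22183)*(-1/57975) = -313351194/428686475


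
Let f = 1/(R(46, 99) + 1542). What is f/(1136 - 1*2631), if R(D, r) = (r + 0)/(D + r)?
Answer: -29/66883011 ≈ -4.3359e-7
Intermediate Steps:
R(D, r) = r/(D + r)
f = 145/223689 (f = 1/(99/(46 + 99) + 1542) = 1/(99/145 + 1542) = 1/(223689/145) = 145/223689 ≈ 0.00064822)
f/(1136 - 1*2631) = 145/(223689*(1136 - 1*2631)) = 145/(223689*(1136 - 2631)) = (145/223689)/(-1495) = (145/223689)*(-1/1495) = -29/66883011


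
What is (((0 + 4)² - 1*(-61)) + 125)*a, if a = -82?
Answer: -16564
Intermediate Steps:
(((0 + 4)² - 1*(-61)) + 125)*a = (((0 + 4)² - 1*(-61)) + 125)*(-82) = ((4² + 61) + 125)*(-82) = ((16 + 61) + 125)*(-82) = (77 + 125)*(-82) = 202*(-82) = -16564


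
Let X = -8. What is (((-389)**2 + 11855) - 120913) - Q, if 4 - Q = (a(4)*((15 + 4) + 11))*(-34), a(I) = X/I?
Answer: 44299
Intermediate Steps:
a(I) = -8/I
Q = -2036 (Q = 4 - (-8/4)*((15 + 4) + 11)*(-34) = 4 - (-8*1/4)*(19 + 11)*(-34) = 4 - (-2*30)*(-34) = 4 - (-60)*(-34) = 4 - 1*2040 = 4 - 2040 = -2036)
(((-389)**2 + 11855) - 120913) - Q = (((-389)**2 + 11855) - 120913) - 1*(-2036) = ((151321 + 11855) - 120913) + 2036 = (163176 - 120913) + 2036 = 42263 + 2036 = 44299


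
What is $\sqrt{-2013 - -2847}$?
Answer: $\sqrt{834} \approx 28.879$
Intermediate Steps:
$\sqrt{-2013 - -2847} = \sqrt{-2013 + 2847} = \sqrt{834}$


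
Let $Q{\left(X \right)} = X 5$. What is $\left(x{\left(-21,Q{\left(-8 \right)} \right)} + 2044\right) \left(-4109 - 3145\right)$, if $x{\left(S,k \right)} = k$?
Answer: $-14537016$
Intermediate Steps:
$Q{\left(X \right)} = 5 X$
$\left(x{\left(-21,Q{\left(-8 \right)} \right)} + 2044\right) \left(-4109 - 3145\right) = \left(5 \left(-8\right) + 2044\right) \left(-4109 - 3145\right) = \left(-40 + 2044\right) \left(-7254\right) = 2004 \left(-7254\right) = -14537016$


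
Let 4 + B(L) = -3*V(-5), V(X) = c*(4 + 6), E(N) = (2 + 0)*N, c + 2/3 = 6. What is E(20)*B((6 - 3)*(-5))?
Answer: -6560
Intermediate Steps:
c = 16/3 (c = -2/3 + 6 = 16/3 ≈ 5.3333)
E(N) = 2*N
V(X) = 160/3 (V(X) = 16*(4 + 6)/3 = (16/3)*10 = 160/3)
B(L) = -164 (B(L) = -4 - 3*160/3 = -4 - 160 = -164)
E(20)*B((6 - 3)*(-5)) = (2*20)*(-164) = 40*(-164) = -6560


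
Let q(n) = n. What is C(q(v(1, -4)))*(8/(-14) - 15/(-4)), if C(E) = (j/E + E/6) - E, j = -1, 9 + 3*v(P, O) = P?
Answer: 16643/2016 ≈ 8.2555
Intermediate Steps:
v(P, O) = -3 + P/3
C(E) = -1/E - 5*E/6 (C(E) = (-1/E + E/6) - E = -1/E - 5*E/6)
C(q(v(1, -4)))*(8/(-14) - 15/(-4)) = (-1/(-3 + (1/3)*1) - 5*(-3 + (1/3)*1)/6)*(8/(-14) - 15/(-4)) = (-1/(-3 + 1/3) - 5*(-3 + 1/3)/6)*(8*(-1/14) - 15*(-1/4)) = (-1/(-8/3) - 5/6*(-8/3))*(-4/7 + 15/4) = (-1*(-3/8) + 20/9)*(89/28) = (3/8 + 20/9)*(89/28) = (187/72)*(89/28) = 16643/2016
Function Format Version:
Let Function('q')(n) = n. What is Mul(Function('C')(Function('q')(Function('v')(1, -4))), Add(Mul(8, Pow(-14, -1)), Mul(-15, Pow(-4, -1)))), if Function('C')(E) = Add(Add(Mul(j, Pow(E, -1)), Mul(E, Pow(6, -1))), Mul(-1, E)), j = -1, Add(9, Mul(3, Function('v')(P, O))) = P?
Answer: Rational(16643, 2016) ≈ 8.2555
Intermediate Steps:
Function('v')(P, O) = Add(-3, Mul(Rational(1, 3), P))
Function('C')(E) = Add(Mul(-1, Pow(E, -1)), Mul(Rational(-5, 6), E)) (Function('C')(E) = Add(Add(Mul(-1, Pow(E, -1)), Mul(E, Pow(6, -1))), Mul(-1, E)) = Add(Add(Mul(-1, Pow(E, -1)), Mul(E, Rational(1, 6))), Mul(-1, E)) = Add(Add(Mul(-1, Pow(E, -1)), Mul(Rational(1, 6), E)), Mul(-1, E)) = Add(Mul(-1, Pow(E, -1)), Mul(Rational(-5, 6), E)))
Mul(Function('C')(Function('q')(Function('v')(1, -4))), Add(Mul(8, Pow(-14, -1)), Mul(-15, Pow(-4, -1)))) = Mul(Add(Mul(-1, Pow(Add(-3, Mul(Rational(1, 3), 1)), -1)), Mul(Rational(-5, 6), Add(-3, Mul(Rational(1, 3), 1)))), Add(Mul(8, Pow(-14, -1)), Mul(-15, Pow(-4, -1)))) = Mul(Add(Mul(-1, Pow(Add(-3, Rational(1, 3)), -1)), Mul(Rational(-5, 6), Add(-3, Rational(1, 3)))), Add(Mul(8, Rational(-1, 14)), Mul(-15, Rational(-1, 4)))) = Mul(Add(Mul(-1, Pow(Rational(-8, 3), -1)), Mul(Rational(-5, 6), Rational(-8, 3))), Add(Rational(-4, 7), Rational(15, 4))) = Mul(Add(Mul(-1, Rational(-3, 8)), Rational(20, 9)), Rational(89, 28)) = Mul(Add(Rational(3, 8), Rational(20, 9)), Rational(89, 28)) = Mul(Rational(187, 72), Rational(89, 28)) = Rational(16643, 2016)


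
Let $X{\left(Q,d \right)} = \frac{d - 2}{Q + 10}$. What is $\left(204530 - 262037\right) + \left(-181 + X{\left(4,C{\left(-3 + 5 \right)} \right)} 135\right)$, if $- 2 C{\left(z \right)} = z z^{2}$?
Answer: $- \frac{404221}{7} \approx -57746.0$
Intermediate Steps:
$C{\left(z \right)} = - \frac{z^{3}}{2}$ ($C{\left(z \right)} = - \frac{z z^{2}}{2} = - \frac{z^{3}}{2}$)
$X{\left(Q,d \right)} = \frac{-2 + d}{10 + Q}$
$\left(204530 - 262037\right) + \left(-181 + X{\left(4,C{\left(-3 + 5 \right)} \right)} 135\right) = \left(204530 - 262037\right) - \left(181 - \frac{-2 - \frac{\left(-3 + 5\right)^{3}}{2}}{10 + 4} \cdot 135\right) = -57507 - \left(181 - \frac{-2 - \frac{2^{3}}{2}}{14} \cdot 135\right) = -57507 - \left(181 - \frac{-2 - 4}{14} \cdot 135\right) = -57507 - \left(181 - \frac{1}{14} \left(-6\right) 135\right) = -57507 - \frac{1672}{7} = - \frac{404221}{7}$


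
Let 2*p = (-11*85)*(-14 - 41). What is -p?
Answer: -51425/2 ≈ -25713.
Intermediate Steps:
p = 51425/2 (p = ((-11*85)*(-14 - 41))/2 = (-935*(-55))/2 = (½)*51425 = 51425/2 ≈ 25713.)
-p = -1*51425/2 = -51425/2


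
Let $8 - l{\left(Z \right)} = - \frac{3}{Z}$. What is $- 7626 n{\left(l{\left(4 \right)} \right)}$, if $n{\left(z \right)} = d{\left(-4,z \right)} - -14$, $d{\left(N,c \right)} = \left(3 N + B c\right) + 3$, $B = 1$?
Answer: $- \frac{209715}{2} \approx -1.0486 \cdot 10^{5}$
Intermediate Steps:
$d{\left(N,c \right)} = 3 + c + 3 N$ ($d{\left(N,c \right)} = \left(3 N + 1 c\right) + 3 = \left(3 N + c\right) + 3 = \left(c + 3 N\right) + 3 = 3 + c + 3 N$)
$l{\left(Z \right)} = 8 + \frac{3}{Z}$ ($l{\left(Z \right)} = 8 - - \frac{3}{Z} = 8 + \frac{3}{Z}$)
$n{\left(z \right)} = 5 + z$ ($n{\left(z \right)} = \left(3 + z + 3 \left(-4\right)\right) - -14 = \left(3 + z - 12\right) + 14 = \left(-9 + z\right) + 14 = 5 + z$)
$- 7626 n{\left(l{\left(4 \right)} \right)} = - 7626 \left(5 + \left(8 + \frac{3}{4}\right)\right) = - 7626 \left(5 + \frac{35}{4}\right) = \left(-7626\right) \frac{55}{4} = - \frac{209715}{2}$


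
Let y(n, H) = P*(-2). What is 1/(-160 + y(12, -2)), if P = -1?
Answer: -1/158 ≈ -0.0063291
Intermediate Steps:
y(n, H) = 2 (y(n, H) = -1*(-2) = 2)
1/(-160 + y(12, -2)) = 1/(-160 + 2) = 1/(-158) = -1/158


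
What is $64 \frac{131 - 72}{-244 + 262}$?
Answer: $\frac{1888}{9} \approx 209.78$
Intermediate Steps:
$64 \frac{131 - 72}{-244 + 262} = 64 \cdot \frac{59}{18} = \frac{1888}{9}$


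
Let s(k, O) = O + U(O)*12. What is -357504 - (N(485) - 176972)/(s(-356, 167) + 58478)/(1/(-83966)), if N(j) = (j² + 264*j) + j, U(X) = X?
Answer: -5999258548/60649 ≈ -98918.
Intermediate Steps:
s(k, O) = 13*O (s(k, O) = O + O*12 = O + 12*O = 13*O)
N(j) = j² + 265*j
-357504 - (N(485) - 176972)/(s(-356, 167) + 58478)/(1/(-83966)) = -357504 - (485*(265 + 485) - 176972)/(13*167 + 58478)/(1/(-83966)) = -357504 - (485*750 - 176972)/(2171 + 58478)/(-1/83966) = -357504 - (363750 - 176972)/60649*(-83966) = -357504 - 186778*(1/60649)*(-83966) = -357504 - 186778*(-83966)/60649 = -357504 - 1*(-15683001548/60649) = -357504 + 15683001548/60649 = -5999258548/60649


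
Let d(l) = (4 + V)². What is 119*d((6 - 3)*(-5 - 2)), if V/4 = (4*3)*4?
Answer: 4571504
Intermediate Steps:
V = 192 (V = 4*((4*3)*4) = 4*(12*4) = 4*48 = 192)
d(l) = 38416 (d(l) = (4 + 192)² = 196² = 38416)
119*d((6 - 3)*(-5 - 2)) = 119*38416 = 4571504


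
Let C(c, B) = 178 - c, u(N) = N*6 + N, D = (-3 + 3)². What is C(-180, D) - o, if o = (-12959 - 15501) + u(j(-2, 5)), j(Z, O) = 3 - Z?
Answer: 28783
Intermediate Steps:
D = 0 (D = 0² = 0)
u(N) = 7*N (u(N) = 6*N + N = 7*N)
o = -28425 (o = (-12959 - 15501) + 7*(3 - 1*(-2)) = -28460 + 7*(3 + 2) = -28460 + 7*5 = -28460 + 35 = -28425)
C(-180, D) - o = (178 - 1*(-180)) - 1*(-28425) = (178 + 180) + 28425 = 358 + 28425 = 28783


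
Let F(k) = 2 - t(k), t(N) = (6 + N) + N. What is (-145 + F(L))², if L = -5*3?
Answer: 14161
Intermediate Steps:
t(N) = 6 + 2*N
L = -15
F(k) = -4 - 2*k (F(k) = 2 - (6 + 2*k) = 2 + (-6 - 2*k) = -4 - 2*k)
(-145 + F(L))² = (-145 + (-4 - 2*(-15)))² = (-145 + (-4 + 30))² = (-145 + 26)² = (-119)² = 14161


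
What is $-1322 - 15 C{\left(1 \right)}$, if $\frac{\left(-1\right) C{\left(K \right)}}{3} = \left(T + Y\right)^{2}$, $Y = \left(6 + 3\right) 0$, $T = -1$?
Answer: $-1277$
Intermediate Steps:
$Y = 0$ ($Y = 9 \cdot 0 = 0$)
$C{\left(K \right)} = -3$ ($C{\left(K \right)} = - 3 \left(-1 + 0\right)^{2} = - 3 \left(-1\right)^{2} = \left(-3\right) 1 = -3$)
$-1322 - 15 C{\left(1 \right)} = -1322 - -45 = -1322 + 45 = -1277$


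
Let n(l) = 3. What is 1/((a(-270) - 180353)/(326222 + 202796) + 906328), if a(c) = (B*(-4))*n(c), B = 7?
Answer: 529018/479463645467 ≈ 1.1034e-6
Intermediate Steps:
a(c) = -84 (a(c) = (7*(-4))*3 = -28*3 = -84)
1/((a(-270) - 180353)/(326222 + 202796) + 906328) = 1/((-84 - 180353)/(326222 + 202796) + 906328) = 1/(-180437/529018 + 906328) = 1/(479463645467/529018) = 529018/479463645467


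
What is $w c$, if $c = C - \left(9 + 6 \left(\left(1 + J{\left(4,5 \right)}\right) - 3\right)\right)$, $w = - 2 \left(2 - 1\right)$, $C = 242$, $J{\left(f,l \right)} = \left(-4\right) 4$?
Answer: $-682$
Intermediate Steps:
$J{\left(f,l \right)} = -16$
$w = -2$ ($w = \left(-2\right) 1 = -2$)
$c = 341$ ($c = 242 - \left(9 + 6 \left(\left(1 - 16\right) - 3\right)\right) = 242 - \left(9 + 6 \left(-15 - 3\right)\right) = 242 - -99 = 242 + \left(108 - 9\right) = 242 + 99 = 341$)
$w c = \left(-2\right) 341 = -682$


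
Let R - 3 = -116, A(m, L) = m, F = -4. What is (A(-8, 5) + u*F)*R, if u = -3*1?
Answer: -452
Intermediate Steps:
u = -3
R = -113 (R = 3 - 116 = -113)
(A(-8, 5) + u*F)*R = (-8 - 3*(-4))*(-113) = (-8 + 12)*(-113) = 4*(-113) = -452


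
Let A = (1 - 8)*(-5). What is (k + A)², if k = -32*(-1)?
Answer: 4489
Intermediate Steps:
k = 32
A = 35 (A = -7*(-5) = 35)
(k + A)² = (32 + 35)² = 67² = 4489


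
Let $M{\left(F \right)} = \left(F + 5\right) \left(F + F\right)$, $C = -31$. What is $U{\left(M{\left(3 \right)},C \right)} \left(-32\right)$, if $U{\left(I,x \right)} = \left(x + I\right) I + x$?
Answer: $-25120$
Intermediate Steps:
$M{\left(F \right)} = 2 F \left(5 + F\right)$ ($M{\left(F \right)} = \left(5 + F\right) 2 F = 2 F \left(5 + F\right)$)
$U{\left(I,x \right)} = x + I \left(I + x\right)$ ($U{\left(I,x \right)} = \left(I + x\right) I + x = I \left(I + x\right) + x = x + I \left(I + x\right)$)
$U{\left(M{\left(3 \right)},C \right)} \left(-32\right) = \left(-31 + \left(2 \cdot 3 \left(5 + 3\right)\right)^{2} + 2 \cdot 3 \left(5 + 3\right) \left(-31\right)\right) \left(-32\right) = \left(-31 + \left(2 \cdot 3 \cdot 8\right)^{2} + 2 \cdot 3 \cdot 8 \left(-31\right)\right) \left(-32\right) = \left(-31 + 48^{2} + 48 \left(-31\right)\right) \left(-32\right) = \left(-31 + 2304 - 1488\right) \left(-32\right) = 785 \left(-32\right) = -25120$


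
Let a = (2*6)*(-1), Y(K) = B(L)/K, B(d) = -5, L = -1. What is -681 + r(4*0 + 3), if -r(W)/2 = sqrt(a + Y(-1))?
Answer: -681 - 2*I*sqrt(7) ≈ -681.0 - 5.2915*I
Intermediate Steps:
Y(K) = -5/K
a = -12 (a = 12*(-1) = -12)
r(W) = -2*I*sqrt(7) (r(W) = -2*sqrt(-12 - 5/(-1)) = -2*sqrt(-12 - 5*(-1)) = -2*sqrt(-12 + 5) = -2*I*sqrt(7))
-681 + r(4*0 + 3) = -681 - 2*I*sqrt(7)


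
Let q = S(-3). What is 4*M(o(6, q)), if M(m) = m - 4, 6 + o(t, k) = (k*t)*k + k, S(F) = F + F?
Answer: 800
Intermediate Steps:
S(F) = 2*F
q = -6 (q = 2*(-3) = -6)
o(t, k) = -6 + k + t*k**2 (o(t, k) = -6 + ((k*t)*k + k) = -6 + (t*k**2 + k) = -6 + (k + t*k**2) = -6 + k + t*k**2)
M(m) = -4 + m
4*M(o(6, q)) = 4*(-4 + (-6 - 6 + 6*(-6)**2)) = 4*(-4 + (-6 - 6 + 6*36)) = 4*(-4 + (-6 - 6 + 216)) = 4*(-4 + 204) = 4*200 = 800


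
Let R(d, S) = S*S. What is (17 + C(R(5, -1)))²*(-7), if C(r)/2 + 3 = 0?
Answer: -847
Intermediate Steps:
R(d, S) = S²
C(r) = -6 (C(r) = -6 + 2*0 = -6 + 0 = -6)
(17 + C(R(5, -1)))²*(-7) = (17 - 6)²*(-7) = 11²*(-7) = 121*(-7) = -847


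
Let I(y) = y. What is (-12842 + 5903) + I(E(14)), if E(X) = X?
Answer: -6925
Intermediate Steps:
(-12842 + 5903) + I(E(14)) = (-12842 + 5903) + 14 = -6939 + 14 = -6925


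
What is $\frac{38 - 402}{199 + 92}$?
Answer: $- \frac{364}{291} \approx -1.2509$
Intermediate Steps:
$\frac{38 - 402}{199 + 92} = - \frac{364}{291}$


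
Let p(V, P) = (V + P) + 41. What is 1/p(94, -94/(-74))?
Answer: 37/5042 ≈ 0.0073384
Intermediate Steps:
p(V, P) = 41 + P + V (p(V, P) = (P + V) + 41 = 41 + P + V)
1/p(94, -94/(-74)) = 1/(41 - 94/(-74) + 94) = 1/(41 - 94*(-1/74) + 94) = 1/(41 + 47/37 + 94) = 1/(5042/37) = 37/5042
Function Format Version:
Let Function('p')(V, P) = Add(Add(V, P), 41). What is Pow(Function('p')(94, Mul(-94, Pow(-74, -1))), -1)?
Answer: Rational(37, 5042) ≈ 0.0073384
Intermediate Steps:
Function('p')(V, P) = Add(41, P, V) (Function('p')(V, P) = Add(Add(P, V), 41) = Add(41, P, V))
Pow(Function('p')(94, Mul(-94, Pow(-74, -1))), -1) = Pow(Add(41, Mul(-94, Pow(-74, -1)), 94), -1) = Pow(Add(41, Mul(-94, Rational(-1, 74)), 94), -1) = Pow(Add(41, Rational(47, 37), 94), -1) = Pow(Rational(5042, 37), -1) = Rational(37, 5042)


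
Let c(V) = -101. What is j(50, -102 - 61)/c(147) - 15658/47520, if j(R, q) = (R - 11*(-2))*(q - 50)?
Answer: 363592631/2399760 ≈ 151.51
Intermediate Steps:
j(R, q) = (-50 + q)*(22 + R) (j(R, q) = (R + 22)*(-50 + q) = (22 + R)*(-50 + q) = (-50 + q)*(22 + R))
j(50, -102 - 61)/c(147) - 15658/47520 = (-1100 - 50*50 + 22*(-102 - 61) + 50*(-102 - 61))/(-101) - 15658/47520 = (-1100 - 2500 + 22*(-163) + 50*(-163))*(-1/101) - 15658*1/47520 = (-1100 - 2500 - 3586 - 8150)*(-1/101) - 7829/23760 = -15336*(-1/101) - 7829/23760 = 15336/101 - 7829/23760 = 363592631/2399760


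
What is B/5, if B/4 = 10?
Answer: 8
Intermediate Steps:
B = 40 (B = 4*10 = 40)
B/5 = 40/5 = (⅕)*40 = 8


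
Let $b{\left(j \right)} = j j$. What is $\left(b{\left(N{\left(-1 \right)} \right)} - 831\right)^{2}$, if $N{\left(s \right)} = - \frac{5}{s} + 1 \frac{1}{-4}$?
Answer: $\frac{167314225}{256} \approx 6.5357 \cdot 10^{5}$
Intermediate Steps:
$N{\left(s \right)} = - \frac{1}{4} - \frac{5}{s}$ ($N{\left(s \right)} = - \frac{5}{s} + 1 \left(- \frac{1}{4}\right) = - \frac{5}{s} - \frac{1}{4} = - \frac{1}{4} - \frac{5}{s}$)
$b{\left(j \right)} = j^{2}$
$\left(b{\left(N{\left(-1 \right)} \right)} - 831\right)^{2} = \left(\left(\frac{-20 - -1}{4 \left(-1\right)}\right)^{2} - 831\right)^{2} = \left(\left(\frac{1}{4} \left(-1\right) \left(-20 + 1\right)\right)^{2} - 831\right)^{2} = \left(\left(\frac{1}{4} \left(-1\right) \left(-19\right)\right)^{2} - 831\right)^{2} = \left(\left(\frac{19}{4}\right)^{2} - 831\right)^{2} = \left(\frac{361}{16} - 831\right)^{2} = \left(- \frac{12935}{16}\right)^{2} = \frac{167314225}{256}$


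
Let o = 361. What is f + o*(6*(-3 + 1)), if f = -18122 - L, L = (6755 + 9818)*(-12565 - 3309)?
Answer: 263057348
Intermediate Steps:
L = -263079802 (L = 16573*(-15874) = -263079802)
f = 263061680 (f = -18122 - 1*(-263079802) = -18122 + 263079802 = 263061680)
f + o*(6*(-3 + 1)) = 263061680 + 361*(6*(-3 + 1)) = 263061680 + 361*(6*(-2)) = 263061680 + 361*(-12) = 263061680 - 4332 = 263057348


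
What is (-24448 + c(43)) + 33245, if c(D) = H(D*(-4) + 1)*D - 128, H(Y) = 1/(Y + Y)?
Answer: 2964755/342 ≈ 8668.9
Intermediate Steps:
H(Y) = 1/(2*Y)
c(D) = -128 + D/(2*(1 - 4*D)) (c(D) = (1/(2*(D*(-4) + 1)))*D - 128 = (1/(2*(-4*D + 1)))*D - 128 = (1/(2*(1 - 4*D)))*D - 128 = D/(2*(1 - 4*D)) - 128 = -128 + D/(2*(1 - 4*D)))
(-24448 + c(43)) + 33245 = (-24448 + (256 - 1025*43)/(2*(-1 + 4*43))) + 33245 = (-24448 + (256 - 44075)/(2*(-1 + 172))) + 33245 = (-24448 + (½)*(-43819)/171) + 33245 = (-24448 + (½)*(1/171)*(-43819)) + 33245 = (-24448 - 43819/342) + 33245 = -8405035/342 + 33245 = 2964755/342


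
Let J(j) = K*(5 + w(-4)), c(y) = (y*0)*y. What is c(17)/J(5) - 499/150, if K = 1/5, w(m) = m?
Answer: -499/150 ≈ -3.3267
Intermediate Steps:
c(y) = 0 (c(y) = 0*y = 0)
K = ⅕ ≈ 0.20000
J(j) = ⅕ (J(j) = (5 - 4)/5 = (⅕)*1 = ⅕)
c(17)/J(5) - 499/150 = 0/(⅕) - 499/150 = 0*5 - 499*1/150 = 0 - 499/150 = -499/150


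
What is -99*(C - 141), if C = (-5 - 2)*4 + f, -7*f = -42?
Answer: 16137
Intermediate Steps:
f = 6 (f = -⅐*(-42) = 6)
C = -22 (C = (-5 - 2)*4 + 6 = -7*4 + 6 = -28 + 6 = -22)
-99*(C - 141) = -99*(-22 - 141) = -99*(-163) = 16137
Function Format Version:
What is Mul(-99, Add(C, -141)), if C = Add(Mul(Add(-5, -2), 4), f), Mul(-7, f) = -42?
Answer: 16137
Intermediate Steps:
f = 6 (f = Mul(Rational(-1, 7), -42) = 6)
C = -22 (C = Add(Mul(Add(-5, -2), 4), 6) = Add(Mul(-7, 4), 6) = Add(-28, 6) = -22)
Mul(-99, Add(C, -141)) = Mul(-99, Add(-22, -141)) = Mul(-99, -163) = 16137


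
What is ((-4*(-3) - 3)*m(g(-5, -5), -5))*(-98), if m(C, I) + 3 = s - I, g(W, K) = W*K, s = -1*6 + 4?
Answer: 0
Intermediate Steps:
s = -2 (s = -6 + 4 = -2)
g(W, K) = K*W
m(C, I) = -5 - I (m(C, I) = -3 + (-2 - I) = -5 - I)
((-4*(-3) - 3)*m(g(-5, -5), -5))*(-98) = ((-4*(-3) - 3)*(-5 - 1*(-5)))*(-98) = ((12 - 3)*(-5 + 5))*(-98) = (9*0)*(-98) = 0*(-98) = 0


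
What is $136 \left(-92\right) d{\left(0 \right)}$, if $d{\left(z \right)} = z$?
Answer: $0$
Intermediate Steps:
$136 \left(-92\right) d{\left(0 \right)} = 136 \left(-92\right) 0 = \left(-12512\right) 0 = 0$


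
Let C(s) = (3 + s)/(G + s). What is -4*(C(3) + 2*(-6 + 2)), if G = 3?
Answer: 28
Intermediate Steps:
C(s) = 1 (C(s) = (3 + s)/(3 + s) = 1)
-4*(C(3) + 2*(-6 + 2)) = -4*(1 + 2*(-6 + 2)) = -4*(1 + 2*(-4)) = -4*(1 - 8) = -4*(-7) = 28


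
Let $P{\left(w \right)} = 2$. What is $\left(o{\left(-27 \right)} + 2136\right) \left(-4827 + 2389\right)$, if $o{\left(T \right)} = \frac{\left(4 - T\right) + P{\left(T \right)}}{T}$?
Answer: $- \frac{46841294}{9} \approx -5.2046 \cdot 10^{6}$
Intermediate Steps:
$o{\left(T \right)} = \frac{6 - T}{T}$ ($o{\left(T \right)} = \frac{\left(4 - T\right) + 2}{T} = \frac{6 - T}{T}$)
$\left(o{\left(-27 \right)} + 2136\right) \left(-4827 + 2389\right) = \left(\frac{6 - -27}{-27} + 2136\right) \left(-4827 + 2389\right) = \left(- \frac{6 + 27}{27} + 2136\right) \left(-2438\right) = \left(\left(- \frac{1}{27}\right) 33 + 2136\right) \left(-2438\right) = \left(- \frac{11}{9} + 2136\right) \left(-2438\right) = \frac{19213}{9} \left(-2438\right) = - \frac{46841294}{9}$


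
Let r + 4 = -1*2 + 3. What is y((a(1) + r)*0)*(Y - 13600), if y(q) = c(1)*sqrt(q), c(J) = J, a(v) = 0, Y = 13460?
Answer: 0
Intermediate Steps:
r = -3 (r = -4 + (-1*2 + 3) = -4 + (-2 + 3) = -4 + 1 = -3)
y(q) = sqrt(q) (y(q) = 1*sqrt(q) = sqrt(q))
y((a(1) + r)*0)*(Y - 13600) = sqrt((0 - 3)*0)*(13460 - 13600) = sqrt(-3*0)*(-140) = sqrt(0)*(-140) = 0*(-140) = 0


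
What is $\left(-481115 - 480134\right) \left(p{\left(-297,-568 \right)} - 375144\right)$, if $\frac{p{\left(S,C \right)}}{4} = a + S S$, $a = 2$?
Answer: $21435852700$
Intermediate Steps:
$p{\left(S,C \right)} = 8 + 4 S^{2}$ ($p{\left(S,C \right)} = 4 \left(2 + S S\right) = 4 \left(2 + S^{2}\right) = 8 + 4 S^{2}$)
$\left(-481115 - 480134\right) \left(p{\left(-297,-568 \right)} - 375144\right) = \left(-481115 - 480134\right) \left(\left(8 + 4 \left(-297\right)^{2}\right) - 375144\right) = - 961249 \left(\left(8 + 4 \cdot 88209\right) - 375144\right) = - 961249 \left(\left(8 + 352836\right) - 375144\right) = - 961249 \left(352844 - 375144\right) = \left(-961249\right) \left(-22300\right) = 21435852700$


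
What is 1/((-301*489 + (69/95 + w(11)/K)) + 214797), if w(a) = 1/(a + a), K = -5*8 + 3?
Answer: 77330/5228182711 ≈ 1.4791e-5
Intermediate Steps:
K = -37 (K = -40 + 3 = -37)
w(a) = 1/(2*a)
1/((-301*489 + (69/95 + w(11)/K)) + 214797) = 1/((-301*489 + (69/95 + ((½)/11)/(-37))) + 214797) = 1/((-147189 + (69*(1/95) + ((½)*(1/11))*(-1/37))) + 214797) = 1/((-147189 + (69/95 + (1/22)*(-1/37))) + 214797) = 1/((-147189 + (69/95 - 1/814)) + 214797) = 1/((-147189 + 56071/77330) + 214797) = 1/(-11382069299/77330 + 214797) = 1/(5228182711/77330) = 77330/5228182711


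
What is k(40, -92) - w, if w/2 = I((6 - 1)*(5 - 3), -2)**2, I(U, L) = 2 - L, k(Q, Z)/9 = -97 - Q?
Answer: -1265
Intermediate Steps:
k(Q, Z) = -873 - 9*Q (k(Q, Z) = 9*(-97 - Q) = -873 - 9*Q)
w = 32 (w = 2*(2 - 1*(-2))**2 = 2*(2 + 2)**2 = 2*4**2 = 2*16 = 32)
k(40, -92) - w = (-873 - 9*40) - 1*32 = (-873 - 360) - 32 = -1233 - 32 = -1265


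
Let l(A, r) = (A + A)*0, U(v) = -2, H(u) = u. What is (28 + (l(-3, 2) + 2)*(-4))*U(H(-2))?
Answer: -40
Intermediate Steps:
l(A, r) = 0 (l(A, r) = (2*A)*0 = 0)
(28 + (l(-3, 2) + 2)*(-4))*U(H(-2)) = (28 + (0 + 2)*(-4))*(-2) = (28 + 2*(-4))*(-2) = (28 - 8)*(-2) = 20*(-2) = -40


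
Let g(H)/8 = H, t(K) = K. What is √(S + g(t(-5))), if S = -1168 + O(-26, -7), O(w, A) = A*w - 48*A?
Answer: I*√690 ≈ 26.268*I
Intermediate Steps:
O(w, A) = -48*A + A*w
g(H) = 8*H
S = -650 (S = -1168 - 7*(-48 - 26) = -1168 - 7*(-74) = -1168 + 518 = -650)
√(S + g(t(-5))) = √(-650 + 8*(-5)) = √(-650 - 40) = √(-690) = I*√690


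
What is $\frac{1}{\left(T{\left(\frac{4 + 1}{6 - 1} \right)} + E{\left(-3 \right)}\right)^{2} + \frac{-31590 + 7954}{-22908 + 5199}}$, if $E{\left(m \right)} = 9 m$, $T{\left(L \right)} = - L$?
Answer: $\frac{17709}{13907492} \approx 0.0012733$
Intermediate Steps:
$\frac{1}{\left(T{\left(\frac{4 + 1}{6 - 1} \right)} + E{\left(-3 \right)}\right)^{2} + \frac{-31590 + 7954}{-22908 + 5199}} = \frac{1}{\left(- \frac{4 + 1}{6 - 1} + 9 \left(-3\right)\right)^{2} + \frac{-31590 + 7954}{-22908 + 5199}} = \frac{1}{\left(- \frac{5}{5} - 27\right)^{2} - \frac{23636}{-17709}} = \frac{1}{\left(- \frac{5}{5} - 27\right)^{2} - - \frac{23636}{17709}} = \frac{1}{\left(\left(-1\right) 1 - 27\right)^{2} + \frac{23636}{17709}} = \frac{1}{\left(-1 - 27\right)^{2} + \frac{23636}{17709}} = \frac{1}{\left(-28\right)^{2} + \frac{23636}{17709}} = \frac{1}{784 + \frac{23636}{17709}} = \frac{1}{\frac{13907492}{17709}} = \frac{17709}{13907492}$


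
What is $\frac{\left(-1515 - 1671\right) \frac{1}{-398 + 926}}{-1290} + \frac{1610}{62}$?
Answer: $\frac{30466687}{1173040} \approx 25.972$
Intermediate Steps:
$\frac{\left(-1515 - 1671\right) \frac{1}{-398 + 926}}{-1290} + \frac{1610}{62} = - \frac{3186}{528} \left(- \frac{1}{1290}\right) + 1610 \cdot \frac{1}{62} = \left(-3186\right) \frac{1}{528} \left(- \frac{1}{1290}\right) + \frac{805}{31} = \left(- \frac{531}{88}\right) \left(- \frac{1}{1290}\right) + \frac{805}{31} = \frac{177}{37840} + \frac{805}{31} = \frac{30466687}{1173040}$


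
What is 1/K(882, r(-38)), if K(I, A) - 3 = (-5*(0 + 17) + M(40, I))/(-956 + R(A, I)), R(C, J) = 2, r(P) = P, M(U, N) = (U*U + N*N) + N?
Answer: -318/259153 ≈ -0.0012271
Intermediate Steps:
M(U, N) = N + N² + U² (M(U, N) = (U² + N²) + N = (N² + U²) + N = N + N² + U²)
K(I, A) = 449/318 - I/954 - I²/954 (K(I, A) = 3 + (-5*(0 + 17) + (I + I² + 40²))/(-956 + 2) = 3 + (-5*17 + (I + I² + 1600))/(-954) = 3 + (-85 + (1600 + I + I²))*(-1/954) = 3 + (1515 + I + I²)*(-1/954) = 3 + (-505/318 - I/954 - I²/954) = 449/318 - I/954 - I²/954)
1/K(882, r(-38)) = 1/(449/318 - 1/954*882 - 1/954*882²) = 1/(449/318 - 49/53 - 1/954*777924) = 1/(449/318 - 49/53 - 43218/53) = 1/(-259153/318) = -318/259153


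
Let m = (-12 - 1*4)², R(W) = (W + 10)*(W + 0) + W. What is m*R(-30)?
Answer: 145920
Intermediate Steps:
R(W) = W + W*(10 + W) (R(W) = (10 + W)*W + W = W*(10 + W) + W = W + W*(10 + W))
m = 256 (m = (-12 - 4)² = (-16)² = 256)
m*R(-30) = 256*(-30*(11 - 30)) = 256*(-30*(-19)) = 256*570 = 145920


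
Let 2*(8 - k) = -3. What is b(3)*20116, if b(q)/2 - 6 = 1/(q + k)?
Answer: 6115264/25 ≈ 2.4461e+5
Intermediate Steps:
k = 19/2 (k = 8 - 1/2*(-3) = 8 + 3/2 = 19/2 ≈ 9.5000)
b(q) = 12 + 2/(19/2 + q) (b(q) = 12 + 2/(q + 19/2) = 12 + 2/(19/2 + q))
b(3)*20116 = (8*(29 + 3*3)/(19 + 2*3))*20116 = (8*(29 + 9)/(19 + 6))*20116 = (8*38/25)*20116 = (8*(1/25)*38)*20116 = (304/25)*20116 = 6115264/25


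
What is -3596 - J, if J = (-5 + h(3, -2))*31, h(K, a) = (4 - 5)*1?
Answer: -3410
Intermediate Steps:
h(K, a) = -1 (h(K, a) = -1*1 = -1)
J = -186 (J = (-5 - 1)*31 = -6*31 = -186)
-3596 - J = -3596 - 1*(-186) = -3596 + 186 = -3410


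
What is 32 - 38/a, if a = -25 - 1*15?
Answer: 659/20 ≈ 32.950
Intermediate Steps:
a = -40 (a = -25 - 15 = -40)
32 - 38/a = 32 - 38/(-40) = 32 - 1/40*(-38) = 32 + 19/20 = 659/20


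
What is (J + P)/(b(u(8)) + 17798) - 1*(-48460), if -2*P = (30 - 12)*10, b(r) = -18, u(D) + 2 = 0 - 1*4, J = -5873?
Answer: 861612837/17780 ≈ 48460.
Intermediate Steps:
u(D) = -6 (u(D) = -2 + (0 - 1*4) = -2 + (0 - 4) = -2 - 4 = -6)
P = -90 (P = -(30 - 12)*10/2 = -9*10 = -½*180 = -90)
(J + P)/(b(u(8)) + 17798) - 1*(-48460) = (-5873 - 90)/(-18 + 17798) - 1*(-48460) = -5963/17780 + 48460 = 861612837/17780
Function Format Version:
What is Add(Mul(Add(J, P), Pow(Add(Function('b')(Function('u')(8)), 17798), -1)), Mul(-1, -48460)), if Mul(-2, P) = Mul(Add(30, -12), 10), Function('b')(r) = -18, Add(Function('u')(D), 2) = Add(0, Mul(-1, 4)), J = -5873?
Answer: Rational(861612837, 17780) ≈ 48460.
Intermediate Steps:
Function('u')(D) = -6 (Function('u')(D) = Add(-2, Add(0, Mul(-1, 4))) = Add(-2, Add(0, -4)) = Add(-2, -4) = -6)
P = -90 (P = Mul(Rational(-1, 2), Mul(Add(30, -12), 10)) = Mul(Rational(-1, 2), Mul(18, 10)) = Mul(Rational(-1, 2), 180) = -90)
Add(Mul(Add(J, P), Pow(Add(Function('b')(Function('u')(8)), 17798), -1)), Mul(-1, -48460)) = Add(Mul(Add(-5873, -90), Pow(Add(-18, 17798), -1)), Mul(-1, -48460)) = Add(Mul(-5963, Pow(17780, -1)), 48460) = Add(Mul(-5963, Rational(1, 17780)), 48460) = Add(Rational(-5963, 17780), 48460) = Rational(861612837, 17780)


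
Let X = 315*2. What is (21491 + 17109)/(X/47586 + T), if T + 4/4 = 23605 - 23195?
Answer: 10933450/115853 ≈ 94.373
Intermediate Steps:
X = 630
T = 409 (T = -1 + (23605 - 23195) = -1 + 410 = 409)
(21491 + 17109)/(X/47586 + T) = (21491 + 17109)/(630/47586 + 409) = 38600/(630*(1/47586) + 409) = 38600/(15/1133 + 409) = 38600/(463412/1133) = 38600*(1133/463412) = 10933450/115853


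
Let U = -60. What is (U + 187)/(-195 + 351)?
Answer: 127/156 ≈ 0.81410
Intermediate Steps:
(U + 187)/(-195 + 351) = (-60 + 187)/(-195 + 351) = 127/156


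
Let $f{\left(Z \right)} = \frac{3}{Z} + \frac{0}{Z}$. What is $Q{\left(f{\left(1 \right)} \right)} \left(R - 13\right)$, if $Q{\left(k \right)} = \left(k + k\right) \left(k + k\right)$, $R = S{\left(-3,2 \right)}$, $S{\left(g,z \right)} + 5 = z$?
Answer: $-576$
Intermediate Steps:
$S{\left(g,z \right)} = -5 + z$
$R = -3$ ($R = -5 + 2 = -3$)
$f{\left(Z \right)} = \frac{3}{Z}$ ($f{\left(Z \right)} = \frac{3}{Z} + 0 = \frac{3}{Z}$)
$Q{\left(k \right)} = 4 k^{2}$ ($Q{\left(k \right)} = 2 k 2 k = 4 k^{2}$)
$Q{\left(f{\left(1 \right)} \right)} \left(R - 13\right) = 4 \left(\frac{3}{1}\right)^{2} \left(-3 - 13\right) = 4 \left(3 \cdot 1\right)^{2} \left(-16\right) = 4 \cdot 3^{2} \left(-16\right) = 4 \cdot 9 \left(-16\right) = 36 \left(-16\right) = -576$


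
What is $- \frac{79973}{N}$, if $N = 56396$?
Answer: $- \frac{79973}{56396} \approx -1.4181$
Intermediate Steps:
$- \frac{79973}{N} = - \frac{79973}{56396}$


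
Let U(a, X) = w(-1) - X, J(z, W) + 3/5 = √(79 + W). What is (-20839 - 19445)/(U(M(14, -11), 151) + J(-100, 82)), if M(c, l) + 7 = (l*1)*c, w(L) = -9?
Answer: 40435065/160196 + 251775*√161/160196 ≈ 272.35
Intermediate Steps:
J(z, W) = -⅗ + √(79 + W)
M(c, l) = -7 + c*l (M(c, l) = -7 + (l*1)*c = -7 + l*c = -7 + c*l)
U(a, X) = -9 - X
(-20839 - 19445)/(U(M(14, -11), 151) + J(-100, 82)) = (-20839 - 19445)/((-9 - 1*151) + (-⅗ + √(79 + 82))) = -40284/((-9 - 151) + (-⅗ + √161)) = -40284/(-160 + (-⅗ + √161)) = -40284/(-803/5 + √161)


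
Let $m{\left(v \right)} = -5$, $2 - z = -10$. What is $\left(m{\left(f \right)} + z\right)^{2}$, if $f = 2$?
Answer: $49$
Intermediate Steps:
$z = 12$ ($z = 2 - -10 = 2 + 10 = 12$)
$\left(m{\left(f \right)} + z\right)^{2} = \left(-5 + 12\right)^{2} = 7^{2} = 49$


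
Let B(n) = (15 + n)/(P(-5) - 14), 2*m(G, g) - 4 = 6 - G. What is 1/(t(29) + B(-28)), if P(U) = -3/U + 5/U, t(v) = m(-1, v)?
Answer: 72/461 ≈ 0.15618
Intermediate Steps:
m(G, g) = 5 - G/2 (m(G, g) = 2 + (6 - G)/2 = 2 + (3 - G/2) = 5 - G/2)
t(v) = 11/2 (t(v) = 5 - ½*(-1) = 5 + ½ = 11/2)
P(U) = 2/U
B(n) = -25/24 - 5*n/72 (B(n) = (15 + n)/(2/(-5) - 14) = (15 + n)/(2*(-⅕) - 14) = (15 + n)/(-⅖ - 14) = (15 + n)/(-72/5) = (15 + n)*(-5/72) = -25/24 - 5*n/72)
1/(t(29) + B(-28)) = 1/(11/2 + (-25/24 - 5/72*(-28))) = 1/(11/2 + (-25/24 + 35/18)) = 1/(11/2 + 65/72) = 1/(461/72) = 72/461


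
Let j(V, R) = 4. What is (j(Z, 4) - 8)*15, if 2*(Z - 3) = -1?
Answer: -60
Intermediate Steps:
Z = 5/2 (Z = 3 + (½)*(-1) = 3 - ½ = 5/2 ≈ 2.5000)
(j(Z, 4) - 8)*15 = (4 - 8)*15 = -4*15 = -60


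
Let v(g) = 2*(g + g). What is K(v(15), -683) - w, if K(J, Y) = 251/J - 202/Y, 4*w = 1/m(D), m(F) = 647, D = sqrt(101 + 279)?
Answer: 59374273/13257030 ≈ 4.4787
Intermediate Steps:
D = 2*sqrt(95) (D = sqrt(380) = 2*sqrt(95) ≈ 19.494)
v(g) = 4*g (v(g) = 2*(2*g) = 4*g)
w = 1/2588 (w = (1/4)/647 = (1/4)*(1/647) = 1/2588 ≈ 0.00038640)
K(J, Y) = -202/Y + 251/J
K(v(15), -683) - w = (-202/(-683) + 251/((4*15))) - 1*1/2588 = (-202*(-1/683) + 251/60) - 1/2588 = (202/683 + 251*(1/60)) - 1/2588 = (202/683 + 251/60) - 1/2588 = 183553/40980 - 1/2588 = 59374273/13257030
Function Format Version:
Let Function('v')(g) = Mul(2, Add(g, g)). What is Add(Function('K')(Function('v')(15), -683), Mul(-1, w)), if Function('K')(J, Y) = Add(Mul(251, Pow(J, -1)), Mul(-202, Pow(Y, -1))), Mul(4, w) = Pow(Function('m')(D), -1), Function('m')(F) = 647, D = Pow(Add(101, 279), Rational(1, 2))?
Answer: Rational(59374273, 13257030) ≈ 4.4787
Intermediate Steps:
D = Mul(2, Pow(95, Rational(1, 2))) (D = Pow(380, Rational(1, 2)) = Mul(2, Pow(95, Rational(1, 2))) ≈ 19.494)
Function('v')(g) = Mul(4, g) (Function('v')(g) = Mul(2, Mul(2, g)) = Mul(4, g))
w = Rational(1, 2588) (w = Mul(Rational(1, 4), Pow(647, -1)) = Mul(Rational(1, 4), Rational(1, 647)) = Rational(1, 2588) ≈ 0.00038640)
Function('K')(J, Y) = Add(Mul(-202, Pow(Y, -1)), Mul(251, Pow(J, -1)))
Add(Function('K')(Function('v')(15), -683), Mul(-1, w)) = Add(Add(Mul(-202, Pow(-683, -1)), Mul(251, Pow(Mul(4, 15), -1))), Mul(-1, Rational(1, 2588))) = Add(Add(Mul(-202, Rational(-1, 683)), Mul(251, Pow(60, -1))), Rational(-1, 2588)) = Add(Add(Rational(202, 683), Mul(251, Rational(1, 60))), Rational(-1, 2588)) = Add(Add(Rational(202, 683), Rational(251, 60)), Rational(-1, 2588)) = Add(Rational(183553, 40980), Rational(-1, 2588)) = Rational(59374273, 13257030)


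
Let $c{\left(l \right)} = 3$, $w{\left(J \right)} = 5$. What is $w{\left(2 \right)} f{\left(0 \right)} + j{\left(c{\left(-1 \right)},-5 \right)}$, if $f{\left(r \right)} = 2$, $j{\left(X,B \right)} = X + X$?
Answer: $16$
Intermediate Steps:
$j{\left(X,B \right)} = 2 X$
$w{\left(2 \right)} f{\left(0 \right)} + j{\left(c{\left(-1 \right)},-5 \right)} = 5 \cdot 2 + 2 \cdot 3 = 10 + 6 = 16$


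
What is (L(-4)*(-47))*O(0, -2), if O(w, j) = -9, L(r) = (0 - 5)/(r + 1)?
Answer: 705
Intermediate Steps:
L(r) = -5/(1 + r)
(L(-4)*(-47))*O(0, -2) = (-5/(1 - 4)*(-47))*(-9) = (-5/(-3)*(-47))*(-9) = (-5*(-⅓)*(-47))*(-9) = ((5/3)*(-47))*(-9) = -235/3*(-9) = 705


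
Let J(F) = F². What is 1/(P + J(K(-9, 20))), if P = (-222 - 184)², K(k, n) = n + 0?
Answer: 1/165236 ≈ 6.0520e-6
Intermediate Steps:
K(k, n) = n
P = 164836 (P = (-406)² = 164836)
1/(P + J(K(-9, 20))) = 1/(164836 + 20²) = 1/(164836 + 400) = 1/165236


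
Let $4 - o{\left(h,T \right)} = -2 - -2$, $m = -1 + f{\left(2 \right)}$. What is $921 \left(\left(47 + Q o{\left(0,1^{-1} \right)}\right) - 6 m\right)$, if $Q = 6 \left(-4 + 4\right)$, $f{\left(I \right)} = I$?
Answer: $37761$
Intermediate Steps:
$m = 1$ ($m = -1 + 2 = 1$)
$Q = 0$ ($Q = 6 \cdot 0 = 0$)
$o{\left(h,T \right)} = 4$ ($o{\left(h,T \right)} = 4 - \left(-2 - -2\right) = 4 - \left(-2 + 2\right) = 4 - 0 = 4 + 0 = 4$)
$921 \left(\left(47 + Q o{\left(0,1^{-1} \right)}\right) - 6 m\right) = 921 \left(\left(47 + 0 \cdot 4\right) - 6\right) = 921 \left(\left(47 + 0\right) - 6\right) = 921 \left(47 - 6\right) = 921 \cdot 41 = 37761$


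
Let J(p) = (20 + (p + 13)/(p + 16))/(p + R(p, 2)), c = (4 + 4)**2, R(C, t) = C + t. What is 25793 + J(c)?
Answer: 20634529/800 ≈ 25793.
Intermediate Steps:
c = 64 (c = 8**2 = 64)
J(p) = (20 + (13 + p)/(16 + p))/(2 + 2*p) (J(p) = (20 + (p + 13)/(p + 16))/(p + (p + 2)) = (20 + (13 + p)/(16 + p))/(p + (2 + p)) = (20 + (13 + p)/(16 + p))/(2 + 2*p))
25793 + J(c) = 25793 + 3*(111 + 7*64)/(2*(16 + 64**2 + 17*64)) = 25793 + 3*(111 + 448)/(2*(16 + 4096 + 1088)) = 25793 + (3/2)*559/5200 = 25793 + (3/2)*(1/5200)*559 = 25793 + 129/800 = 20634529/800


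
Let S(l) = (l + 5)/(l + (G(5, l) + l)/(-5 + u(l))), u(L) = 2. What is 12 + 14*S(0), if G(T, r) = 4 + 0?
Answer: -81/2 ≈ -40.500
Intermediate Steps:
G(T, r) = 4
S(l) = (5 + l)/(-4/3 + 2*l/3) (S(l) = (l + 5)/(l + (4 + l)/(-5 + 2)) = (5 + l)/(l + (4 + l)/(-3)) = (5 + l)/(l + (4 + l)*(-⅓)) = (5 + l)/(l + (-4/3 - l/3)) = (5 + l)/(-4/3 + 2*l/3))
12 + 14*S(0) = 12 + 14*(3*(5 + 0)/(2*(-2 + 0))) = 12 + 14*((3/2)*5/(-2)) = 12 + 14*((3/2)*(-½)*5) = 12 + 14*(-15/4) = 12 - 105/2 = -81/2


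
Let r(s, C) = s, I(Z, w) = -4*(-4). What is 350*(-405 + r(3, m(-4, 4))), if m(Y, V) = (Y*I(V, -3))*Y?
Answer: -140700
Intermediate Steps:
I(Z, w) = 16
m(Y, V) = 16*Y² (m(Y, V) = (Y*16)*Y = (16*Y)*Y = 16*Y²)
350*(-405 + r(3, m(-4, 4))) = 350*(-405 + 3) = 350*(-402) = -140700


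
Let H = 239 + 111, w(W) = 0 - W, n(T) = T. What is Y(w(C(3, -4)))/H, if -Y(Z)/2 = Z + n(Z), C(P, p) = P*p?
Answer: -24/175 ≈ -0.13714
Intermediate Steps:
w(W) = -W
Y(Z) = -4*Z (Y(Z) = -2*(Z + Z) = -4*Z)
H = 350
Y(w(C(3, -4)))/H = -(-4)*3*(-4)/350 = -(-4)*(-12)*(1/350) = -4*12*(1/350) = -48*1/350 = -24/175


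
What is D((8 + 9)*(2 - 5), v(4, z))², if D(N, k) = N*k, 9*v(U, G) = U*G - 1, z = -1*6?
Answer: 180625/9 ≈ 20069.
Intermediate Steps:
z = -6
v(U, G) = -⅑ + G*U/9 (v(U, G) = (U*G - 1)/9 = (G*U - 1)/9 = (-1 + G*U)/9 = -⅑ + G*U/9)
D((8 + 9)*(2 - 5), v(4, z))² = (((8 + 9)*(2 - 5))*(-⅑ + (⅑)*(-6)*4))² = ((17*(-3))*(-⅑ - 8/3))² = (-51*(-25/9))² = (425/3)² = 180625/9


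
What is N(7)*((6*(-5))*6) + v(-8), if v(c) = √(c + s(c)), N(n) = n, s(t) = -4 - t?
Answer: -1260 + 2*I ≈ -1260.0 + 2.0*I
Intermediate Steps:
v(c) = 2*I (v(c) = √(c + (-4 - c)) = √(-4) = 2*I)
N(7)*((6*(-5))*6) + v(-8) = 7*((6*(-5))*6) + 2*I = 7*(-30*6) + 2*I = 7*(-180) + 2*I = -1260 + 2*I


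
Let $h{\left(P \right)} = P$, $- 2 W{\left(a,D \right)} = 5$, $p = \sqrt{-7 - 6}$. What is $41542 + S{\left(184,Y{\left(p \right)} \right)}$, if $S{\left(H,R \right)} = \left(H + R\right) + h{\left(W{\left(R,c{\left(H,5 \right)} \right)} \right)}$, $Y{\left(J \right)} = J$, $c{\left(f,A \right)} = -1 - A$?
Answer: $\frac{83447}{2} + i \sqrt{13} \approx 41724.0 + 3.6056 i$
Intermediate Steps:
$p = i \sqrt{13}$ ($p = \sqrt{-13} = i \sqrt{13} \approx 3.6056 i$)
$W{\left(a,D \right)} = - \frac{5}{2}$ ($W{\left(a,D \right)} = \left(- \frac{1}{2}\right) 5 = - \frac{5}{2}$)
$S{\left(H,R \right)} = - \frac{5}{2} + H + R$ ($S{\left(H,R \right)} = \left(H + R\right) - \frac{5}{2} = - \frac{5}{2} + H + R$)
$41542 + S{\left(184,Y{\left(p \right)} \right)} = 41542 + \left(- \frac{5}{2} + 184 + i \sqrt{13}\right) = 41542 + \left(\frac{363}{2} + i \sqrt{13}\right) = \frac{83447}{2} + i \sqrt{13}$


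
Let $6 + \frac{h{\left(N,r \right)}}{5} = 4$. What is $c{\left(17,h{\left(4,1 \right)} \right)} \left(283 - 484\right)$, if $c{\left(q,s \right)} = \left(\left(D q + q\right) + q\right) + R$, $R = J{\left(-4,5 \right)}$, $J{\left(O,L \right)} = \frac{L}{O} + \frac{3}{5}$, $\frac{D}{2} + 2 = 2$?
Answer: $- \frac{134067}{20} \approx -6703.4$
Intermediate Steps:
$D = 0$ ($D = -4 + 2 \cdot 2 = -4 + 4 = 0$)
$J{\left(O,L \right)} = \frac{3}{5} + \frac{L}{O}$ ($J{\left(O,L \right)} = \frac{L}{O} + 3 \cdot \frac{1}{5} = \frac{L}{O} + \frac{3}{5} = \frac{3}{5} + \frac{L}{O}$)
$h{\left(N,r \right)} = -10$ ($h{\left(N,r \right)} = -30 + 5 \cdot 4 = -30 + 20 = -10$)
$R = - \frac{13}{20}$ ($R = \frac{3}{5} + \frac{5}{-4} = \frac{3}{5} + 5 \left(- \frac{1}{4}\right) = \frac{3}{5} - \frac{5}{4} = - \frac{13}{20} \approx -0.65$)
$c{\left(q,s \right)} = - \frac{13}{20} + 2 q$ ($c{\left(q,s \right)} = \left(\left(0 q + q\right) + q\right) - \frac{13}{20} = \left(\left(0 + q\right) + q\right) - \frac{13}{20} = \left(q + q\right) - \frac{13}{20} = 2 q - \frac{13}{20} = - \frac{13}{20} + 2 q$)
$c{\left(17,h{\left(4,1 \right)} \right)} \left(283 - 484\right) = \left(- \frac{13}{20} + 2 \cdot 17\right) \left(283 - 484\right) = \left(- \frac{13}{20} + 34\right) \left(-201\right) = \frac{667}{20} \left(-201\right) = - \frac{134067}{20}$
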